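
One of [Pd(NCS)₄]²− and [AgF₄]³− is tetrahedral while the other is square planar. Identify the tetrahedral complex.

[AgF₄]³−

For [Pd(NCS)₄]²−: Each isothiocyanate is −1; balancing the −2 overall charge requires Pd(II). Pd sits in group 10, so the d-electron count is 10 − 2 = 8. A 4d d⁸ ion has a large crystal-field splitting; square planar leaves the high-energy d_{x²−y²} orbital empty and maximises CFSE. → square planar.
For [AgF₄]³−: Each fluoride is −1; balancing the −3 overall charge requires Ag(I). Ag sits in group 11, so the d-electron count is 11 − 1 = 10. A d¹⁰ ion has no crystal-field stabilisation preference between square planar and tetrahedral, so four ligands adopt the sterically favoured tetrahedral geometry. → tetrahedral.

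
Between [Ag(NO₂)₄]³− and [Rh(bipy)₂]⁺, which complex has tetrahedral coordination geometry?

For [Ag(NO₂)₄]³−: Ligand charges: each nitro (N-bound nitrite) is −1. With an overall charge of −3 the silver centre must be in the +1 oxidation state. Group 11 minus oxidation state 1 gives a d¹⁰ configuration. A d¹⁰ ion has no crystal-field stabilisation preference between square planar and tetrahedral, so four ligands adopt the sterically favoured tetrahedral geometry. → tetrahedral.
For [Rh(bipy)₂]⁺: 2,2′-bipyridine is neutral; balancing the +1 overall charge requires Rh(I). Group 9 minus oxidation state 1 gives a d⁸ configuration. A 4d d⁸ ion has a large crystal-field splitting; square planar leaves the high-energy d_{x²−y²} orbital empty and maximises CFSE. → square planar.

[Ag(NO₂)₄]³−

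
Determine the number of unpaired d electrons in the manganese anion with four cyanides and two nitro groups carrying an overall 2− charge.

Ligand charges: each cyanide is −1; each nitro (N-bound nitrite) is −1. With an overall charge of −2 the manganese centre must be in the +4 oxidation state.
Mn sits in group 7, so the d-electron count is 7 − 4 = 3.
In an octahedral field the d³ configuration is t₂g³e_g⁰ (only one arrangement possible), giving 3 unpaired electrons.

3 unpaired electrons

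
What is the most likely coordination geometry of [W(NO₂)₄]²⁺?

Summing ligand charges against the +2 overall charge gives an oxidation state of +6 for tungsten.
W sits in group 6, so the d-electron count is 6 − 6 = 0.
With 4 monodentate ligands the coordination number is 4.
A d⁰ ion has no crystal-field stabilisation preference between square planar and tetrahedral, so four ligands adopt the sterically favoured tetrahedral geometry.

tetrahedral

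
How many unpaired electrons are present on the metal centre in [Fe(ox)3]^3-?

Summing ligand charges against the −3 overall charge gives an oxidation state of +3 for iron.
Iron is a group-8 element; Fe(III) is therefore d⁵.
Counting donor atoms: 3×oxalate (bidentate) → 6 donors. Coordination number = 6.
The spin state decides the count: Oxalate is a weak-field ligand for a first-row metal, so the complex is high-spin.
An octahedral high-spin d⁵ ion is t₂g³e_g², giving 5 unpaired electrons.

5 unpaired electrons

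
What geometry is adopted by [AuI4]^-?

square planar

Ligand charges: each iodide is −1. With an overall charge of −1 the gold centre must be in the +3 oxidation state.
Gold is a group-11 element; Au(III) is therefore d⁸.
With 4 monodentate ligands the coordination number is 4.
A 5d d⁸ ion has a large crystal-field splitting; square planar leaves the high-energy d_{x²−y²} orbital empty and maximises CFSE.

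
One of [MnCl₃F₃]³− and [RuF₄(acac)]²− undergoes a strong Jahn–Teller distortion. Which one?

[MnCl₃F₃]³−: Ligand charges: each chloride is −1; each fluoride is −1. With an overall charge of −3 the manganese centre must be in the +3 oxidation state. Group 7 minus oxidation state 3 gives a d⁴ configuration. Chloride and fluoride are weak-field ligands for a first-row metal, so the complex is high-spin. The t₂g³e_g¹ (high-spin) configuration has an unevenly filled e_g set; the Jahn–Teller theorem predicts a tetragonal distortion (typically axial elongation) to lift the degeneracy.
[RuF₄(acac)]²−: Each fluoride is −1; each acetylacetonate is −1; balancing the −2 overall charge requires Ru(III). Group 8 minus oxidation state 3 gives a d⁵ configuration. A 4d ion has a large Δₒ and is invariably low-spin. The d⁵ configuration leaves the e_g set evenly filled (or empty) — no strong Jahn–Teller driving force.

[MnCl₃F₃]³−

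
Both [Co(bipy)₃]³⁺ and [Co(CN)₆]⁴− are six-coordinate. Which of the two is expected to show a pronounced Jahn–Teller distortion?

[Co(CN)₆]⁴−

[Co(bipy)₃]³⁺: 2,2′-bipyridine is neutral; balancing the +3 overall charge requires Co(III). Co sits in group 9, so the d-electron count is 9 − 3 = 6. Co(III) has an exceptionally large octahedral splitting and is low-spin with essentially every ligand except fluoride. The d⁶ configuration leaves the e_g set evenly filled (or empty) — no strong Jahn–Teller driving force.
[Co(CN)₆]⁴−: Each cyanide is −1; balancing the −4 overall charge requires Co(II). Co sits in group 9, so the d-electron count is 9 − 2 = 7. Cyanide is a strong-field ligand (high in the spectrochemical series) for a first-row metal, so the complex is low-spin. The t₂g⁶e_g¹ (low-spin) configuration has an unevenly filled e_g set; the Jahn–Teller theorem predicts a tetragonal distortion (typically axial elongation) to lift the degeneracy.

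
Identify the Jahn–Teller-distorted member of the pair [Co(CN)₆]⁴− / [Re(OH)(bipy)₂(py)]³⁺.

[Co(CN)₆]⁴−: Each cyanide is −1; balancing the −4 overall charge requires Co(II). Cobalt is a group-9 element; Co(II) is therefore d⁷. Cyanide is a strong-field ligand (high in the spectrochemical series) for a first-row metal, so the complex is low-spin. The t₂g⁶e_g¹ (low-spin) configuration has an unevenly filled e_g set; the Jahn–Teller theorem predicts a tetragonal distortion (typically axial elongation) to lift the degeneracy.
[Re(OH)(bipy)₂(py)]³⁺: Summing ligand charges against the +3 overall charge gives an oxidation state of +4 for rhenium. Group 7 minus oxidation state 4 gives a d³ configuration. The d³ configuration leaves the e_g set evenly filled (or empty) — no strong Jahn–Teller driving force.

[Co(CN)₆]⁴−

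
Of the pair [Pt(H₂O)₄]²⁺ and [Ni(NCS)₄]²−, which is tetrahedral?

[Ni(NCS)₄]²−

For [Pt(H₂O)₄]²⁺: Ligand charges: water is neutral. With an overall charge of +2 the platinum centre must be in the +2 oxidation state. Platinum is a group-10 element; Pt(II) is therefore d⁸. A 5d d⁸ ion has a large crystal-field splitting; square planar leaves the high-energy d_{x²−y²} orbital empty and maximises CFSE. → square planar.
For [Ni(NCS)₄]²−: Each isothiocyanate is −1; balancing the −2 overall charge requires Ni(II). Nickel is a group-10 element; Ni(II) is therefore d⁸. Isothiocyanate is a weak-field ligand. With weak-field ligands the CFSE gain from square planar is small, so a 3d d⁸ ion takes the sterically preferred tetrahedral geometry. → tetrahedral.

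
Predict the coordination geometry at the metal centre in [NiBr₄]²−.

tetrahedral

Summing ligand charges against the −2 overall charge gives an oxidation state of +2 for nickel.
Group 10 minus oxidation state 2 gives a d⁸ configuration.
With 4 monodentate ligands the coordination number is 4.
Bromide is a weak-field ligand.
With weak-field ligands the CFSE gain from square planar is small, so a 3d d⁸ ion takes the sterically preferred tetrahedral geometry.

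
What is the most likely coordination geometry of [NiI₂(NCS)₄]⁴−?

Ligand charges: each iodide is −1; each isothiocyanate is −1. With an overall charge of −4 the nickel centre must be in the +2 oxidation state.
Nickel is a group-10 element; Ni(II) is therefore d⁸.
With 6 monodentate ligands the coordination number is 6.
Six donors around a single metal centre give an octahedral coordination sphere.

octahedral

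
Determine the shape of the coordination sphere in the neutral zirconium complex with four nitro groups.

Summing ligand charges against the 0 overall charge gives an oxidation state of +4 for zirconium.
Group 4 minus oxidation state 4 gives a d⁰ configuration.
With 4 monodentate ligands the coordination number is 4.
A d⁰ ion has no crystal-field stabilisation preference between square planar and tetrahedral, so four ligands adopt the sterically favoured tetrahedral geometry.

tetrahedral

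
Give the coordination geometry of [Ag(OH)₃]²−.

trigonal planar

Each hydroxide is −1; balancing the −2 overall charge requires Ag(I).
Ag sits in group 11, so the d-electron count is 11 − 1 = 10.
Coordination number: 3.
Three ligands around a d¹⁰ centre minimise repulsion in a trigonal-planar arrangement.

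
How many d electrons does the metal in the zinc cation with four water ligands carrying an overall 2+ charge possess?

d¹⁰

Summing ligand charges against the +2 overall charge gives an oxidation state of +2 for zinc.
Zn sits in group 12, so the d-electron count is 12 − 2 = 10.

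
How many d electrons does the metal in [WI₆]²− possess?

d²

Each iodide is −1; balancing the −2 overall charge requires W(IV).
Tungsten is a group-6 element; W(IV) is therefore d².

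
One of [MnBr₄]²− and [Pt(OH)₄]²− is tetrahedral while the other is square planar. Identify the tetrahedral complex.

For [MnBr₄]²−: Ligand charges: each bromide is −1. With an overall charge of −2 the manganese centre must be in the +2 oxidation state. Group 7 minus oxidation state 2 gives a d⁵ configuration. A high-spin d⁵ ion has zero CFSE in either geometry, so four ligands adopt the sterically favoured tetrahedral geometry. → tetrahedral.
For [Pt(OH)₄]²−: Summing ligand charges against the −2 overall charge gives an oxidation state of +2 for platinum. Pt sits in group 10, so the d-electron count is 10 − 2 = 8. A 5d d⁸ ion has a large crystal-field splitting; square planar leaves the high-energy d_{x²−y²} orbital empty and maximises CFSE. → square planar.

[MnBr₄]²−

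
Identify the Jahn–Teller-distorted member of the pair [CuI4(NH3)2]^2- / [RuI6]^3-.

[CuI4(NH3)2]^2-

[CuI4(NH3)2]^2-: Summing ligand charges against the −2 overall charge gives an oxidation state of +2 for copper. Cu sits in group 11, so the d-electron count is 11 − 2 = 9. The t₂g⁶e_g³ configuration has an unevenly filled e_g set; the Jahn–Teller theorem predicts a tetragonal distortion (typically axial elongation) to lift the degeneracy.
[RuI6]^3-: Each iodide is −1; balancing the −3 overall charge requires Ru(III). Ruthenium is a group-8 element; Ru(III) is therefore d⁵. A 4d ion has a large Δₒ and is invariably low-spin. The d⁵ configuration leaves the e_g set evenly filled (or empty) — no strong Jahn–Teller driving force.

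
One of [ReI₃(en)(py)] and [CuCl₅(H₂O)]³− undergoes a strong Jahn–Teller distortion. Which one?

[ReI₃(en)(py)]: Ligand charges: each iodide is −1; ethylenediamine is neutral; pyridine is neutral. With an overall charge of 0 the rhenium centre must be in the +3 oxidation state. Group 7 minus oxidation state 3 gives a d⁴ configuration. A 5d ion has a large Δₒ and is invariably low-spin. The d⁴ configuration leaves the e_g set evenly filled (or empty) — no strong Jahn–Teller driving force.
[CuCl₅(H₂O)]³−: Summing ligand charges against the −3 overall charge gives an oxidation state of +2 for copper. Copper is a group-11 element; Cu(II) is therefore d⁹. The t₂g⁶e_g³ configuration has an unevenly filled e_g set; the Jahn–Teller theorem predicts a tetragonal distortion (typically axial elongation) to lift the degeneracy.

[CuCl₅(H₂O)]³−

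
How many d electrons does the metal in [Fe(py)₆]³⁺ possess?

d⁵

Ligand charges: pyridine is neutral. With an overall charge of +3 the iron centre must be in the +3 oxidation state.
Iron is a group-8 element; Fe(III) is therefore d⁵.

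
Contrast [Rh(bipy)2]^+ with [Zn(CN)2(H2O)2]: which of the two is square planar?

[Rh(bipy)2]^+

For [Rh(bipy)2]^+: 2,2′-bipyridine is neutral; balancing the +1 overall charge requires Rh(I). Rh sits in group 9, so the d-electron count is 9 − 1 = 8. A 4d d⁸ ion has a large crystal-field splitting; square planar leaves the high-energy d_{x²−y²} orbital empty and maximises CFSE. → square planar.
For [Zn(CN)2(H2O)2]: Each cyanide is −1; water is neutral; balancing the 0 overall charge requires Zn(II). Zn sits in group 12, so the d-electron count is 12 − 2 = 10. A d¹⁰ ion has no crystal-field stabilisation preference between square planar and tetrahedral, so four ligands adopt the sterically favoured tetrahedral geometry. → tetrahedral.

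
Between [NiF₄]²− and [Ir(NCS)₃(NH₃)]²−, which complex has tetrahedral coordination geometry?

[NiF₄]²−

For [NiF₄]²−: Ligand charges: each fluoride is −1. With an overall charge of −2 the nickel centre must be in the +2 oxidation state. Ni sits in group 10, so the d-electron count is 10 − 2 = 8. Fluoride is a weak-field ligand. With weak-field ligands the CFSE gain from square planar is small, so a 3d d⁸ ion takes the sterically preferred tetrahedral geometry. → tetrahedral.
For [Ir(NCS)₃(NH₃)]²−: Each isothiocyanate is −1; ammonia is neutral; balancing the −2 overall charge requires Ir(I). Ir sits in group 9, so the d-electron count is 9 − 1 = 8. A 5d d⁸ ion has a large crystal-field splitting; square planar leaves the high-energy d_{x²−y²} orbital empty and maximises CFSE. → square planar.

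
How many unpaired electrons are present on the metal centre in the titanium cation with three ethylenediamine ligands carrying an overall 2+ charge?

Summing ligand charges against the +2 overall charge gives an oxidation state of +2 for titanium.
Titanium is a group-4 element; Ti(II) is therefore d².
Counting donor atoms: 3×ethylenediamine (bidentate) → 6 donors. Coordination number = 6.
In an octahedral field the d² configuration is t₂g²e_g⁰ (only one arrangement possible), giving 2 unpaired electrons.

2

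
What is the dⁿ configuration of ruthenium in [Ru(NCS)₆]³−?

d5

Each isothiocyanate is −1; balancing the −3 overall charge requires Ru(III).
Group 8 minus oxidation state 3 gives a d⁵ configuration.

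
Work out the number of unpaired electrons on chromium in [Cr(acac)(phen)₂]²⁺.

3 unpaired electrons

Each acetylacetonate is −1; 1,10-phenanthroline is neutral; balancing the +2 overall charge requires Cr(III).
Chromium is a group-6 element; Cr(III) is therefore d³.
Counting donor atoms: 1×acetylacetonate (bidentate) → 2 donors; 2×1,10-phenanthroline (bidentate) → 4 donors. Coordination number = 6.
In an octahedral field the d³ configuration is t₂g³e_g⁰ (only one arrangement possible), giving 3 unpaired electrons.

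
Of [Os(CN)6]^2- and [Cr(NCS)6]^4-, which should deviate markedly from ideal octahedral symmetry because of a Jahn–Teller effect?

[Os(CN)6]^2-: Ligand charges: each cyanide is −1. With an overall charge of −2 the osmium centre must be in the +4 oxidation state. Os sits in group 8, so the d-electron count is 8 − 4 = 4. A 5d ion has a large Δₒ and is invariably low-spin. The d⁴ configuration leaves the e_g set evenly filled (or empty) — no strong Jahn–Teller driving force.
[Cr(NCS)6]^4-: Summing ligand charges against the −4 overall charge gives an oxidation state of +2 for chromium. Cr sits in group 6, so the d-electron count is 6 − 2 = 4. Isothiocyanate is a weak-field ligand for a first-row metal, so the complex is high-spin. The t₂g³e_g¹ (high-spin) configuration has an unevenly filled e_g set; the Jahn–Teller theorem predicts a tetragonal distortion (typically axial elongation) to lift the degeneracy.

[Cr(NCS)6]^4-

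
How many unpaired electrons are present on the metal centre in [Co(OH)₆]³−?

0 unpaired electrons

Summing ligand charges against the −3 overall charge gives an oxidation state of +3 for cobalt.
Group 9 minus oxidation state 3 gives a d⁶ configuration.
The spin state decides the count: Co(III) has an exceptionally large octahedral splitting and is low-spin with essentially every ligand except fluoride.
An octahedral low-spin d⁶ ion is t₂g⁶e_g⁰, giving 0 unpaired electrons.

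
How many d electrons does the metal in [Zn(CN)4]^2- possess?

Each cyanide is −1; balancing the −2 overall charge requires Zn(II).
Zinc is a group-12 element; Zn(II) is therefore d¹⁰.

d10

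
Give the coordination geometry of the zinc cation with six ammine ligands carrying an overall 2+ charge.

Ammonia is neutral; balancing the +2 overall charge requires Zn(II).
Zn sits in group 12, so the d-electron count is 12 − 2 = 10.
With 6 monodentate ligands the coordination number is 6.
Six donors around a single metal centre give an octahedral coordination sphere.

octahedral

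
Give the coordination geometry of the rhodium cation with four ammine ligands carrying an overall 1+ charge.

Ligand charges: ammonia is neutral. With an overall charge of +1 the rhodium centre must be in the +1 oxidation state.
Group 9 minus oxidation state 1 gives a d⁸ configuration.
With 4 monodentate ligands the coordination number is 4.
A 4d d⁸ ion has a large crystal-field splitting; square planar leaves the high-energy d_{x²−y²} orbital empty and maximises CFSE.

square planar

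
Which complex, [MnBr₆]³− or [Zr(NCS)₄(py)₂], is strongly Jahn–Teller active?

[MnBr₆]³−: Summing ligand charges against the −3 overall charge gives an oxidation state of +3 for manganese. Mn sits in group 7, so the d-electron count is 7 − 3 = 4. Bromide is a weak-field ligand for a first-row metal, so the complex is high-spin. The t₂g³e_g¹ (high-spin) configuration has an unevenly filled e_g set; the Jahn–Teller theorem predicts a tetragonal distortion (typically axial elongation) to lift the degeneracy.
[Zr(NCS)₄(py)₂]: Ligand charges: each isothiocyanate is −1; pyridine is neutral. With an overall charge of 0 the zirconium centre must be in the +4 oxidation state. Zirconium is a group-4 element; Zr(IV) is therefore d⁰. The d⁰ configuration leaves the e_g set evenly filled (or empty) — no strong Jahn–Teller driving force.

[MnBr₆]³−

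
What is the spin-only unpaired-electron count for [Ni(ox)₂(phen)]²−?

2

Each oxalate is −2; 1,10-phenanthroline is neutral; balancing the −2 overall charge requires Ni(II).
Nickel is a group-10 element; Ni(II) is therefore d⁸.
Counting donor atoms: 2×oxalate (bidentate) → 4 donors; 1×1,10-phenanthroline (bidentate) → 2 donors. Coordination number = 6.
In an octahedral field the d⁸ configuration is t₂g⁶e_g² (only one arrangement possible), giving 2 unpaired electrons.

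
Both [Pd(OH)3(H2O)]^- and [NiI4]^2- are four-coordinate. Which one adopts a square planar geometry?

For [Pd(OH)3(H2O)]^-: Ligand charges: each hydroxide is −1; water is neutral. With an overall charge of −1 the palladium centre must be in the +2 oxidation state. Palladium is a group-10 element; Pd(II) is therefore d⁸. A 4d d⁸ ion has a large crystal-field splitting; square planar leaves the high-energy d_{x²−y²} orbital empty and maximises CFSE. → square planar.
For [NiI4]^2-: Summing ligand charges against the −2 overall charge gives an oxidation state of +2 for nickel. Nickel is a group-10 element; Ni(II) is therefore d⁸. Iodide is a weak-field ligand. With weak-field ligands the CFSE gain from square planar is small, so a 3d d⁸ ion takes the sterically preferred tetrahedral geometry. → tetrahedral.

[Pd(OH)3(H2O)]^-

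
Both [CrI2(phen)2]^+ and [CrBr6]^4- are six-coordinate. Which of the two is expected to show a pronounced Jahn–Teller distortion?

[CrI2(phen)2]^+: Summing ligand charges against the +1 overall charge gives an oxidation state of +3 for chromium. Group 6 minus oxidation state 3 gives a d³ configuration. The d³ configuration leaves the e_g set evenly filled (or empty) — no strong Jahn–Teller driving force.
[CrBr6]^4-: Summing ligand charges against the −4 overall charge gives an oxidation state of +2 for chromium. Chromium is a group-6 element; Cr(II) is therefore d⁴. Bromide is a weak-field ligand for a first-row metal, so the complex is high-spin. The t₂g³e_g¹ (high-spin) configuration has an unevenly filled e_g set; the Jahn–Teller theorem predicts a tetragonal distortion (typically axial elongation) to lift the degeneracy.

[CrBr6]^4-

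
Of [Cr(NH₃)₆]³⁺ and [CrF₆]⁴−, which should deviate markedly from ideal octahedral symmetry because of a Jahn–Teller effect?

[Cr(NH₃)₆]³⁺: Ligand charges: ammonia is neutral. With an overall charge of +3 the chromium centre must be in the +3 oxidation state. Cr sits in group 6, so the d-electron count is 6 − 3 = 3. The d³ configuration leaves the e_g set evenly filled (or empty) — no strong Jahn–Teller driving force.
[CrF₆]⁴−: Each fluoride is −1; balancing the −4 overall charge requires Cr(II). Chromium is a group-6 element; Cr(II) is therefore d⁴. Fluoride is a weak-field ligand for a first-row metal, so the complex is high-spin. The t₂g³e_g¹ (high-spin) configuration has an unevenly filled e_g set; the Jahn–Teller theorem predicts a tetragonal distortion (typically axial elongation) to lift the degeneracy.

[CrF₆]⁴−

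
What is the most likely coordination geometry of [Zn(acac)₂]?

tetrahedral

Ligand charges: each acetylacetonate is −1. With an overall charge of 0 the zinc centre must be in the +2 oxidation state.
Zn sits in group 12, so the d-electron count is 12 − 2 = 10.
Counting donor atoms: 2×acetylacetonate (bidentate) → 4 donors. Coordination number = 4.
A d¹⁰ ion has no crystal-field stabilisation preference between square planar and tetrahedral, so four ligands adopt the sterically favoured tetrahedral geometry.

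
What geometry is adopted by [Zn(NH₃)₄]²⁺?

tetrahedral

Ammonia is neutral; balancing the +2 overall charge requires Zn(II).
Zn sits in group 12, so the d-electron count is 12 − 2 = 10.
Coordination number: 4.
A d¹⁰ ion has no crystal-field stabilisation preference between square planar and tetrahedral, so four ligands adopt the sterically favoured tetrahedral geometry.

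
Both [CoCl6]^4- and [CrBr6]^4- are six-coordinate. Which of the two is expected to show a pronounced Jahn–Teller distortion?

[CoCl6]^4-: Ligand charges: each chloride is −1. With an overall charge of −4 the cobalt centre must be in the +2 oxidation state. Co sits in group 9, so the d-electron count is 9 − 2 = 7. Chloride is a weak-field ligand for a first-row metal, so the complex is high-spin. The d⁷ configuration leaves the e_g set evenly filled (or empty) — no strong Jahn–Teller driving force.
[CrBr6]^4-: Ligand charges: each bromide is −1. With an overall charge of −4 the chromium centre must be in the +2 oxidation state. Cr sits in group 6, so the d-electron count is 6 − 2 = 4. Bromide is a weak-field ligand for a first-row metal, so the complex is high-spin. The t₂g³e_g¹ (high-spin) configuration has an unevenly filled e_g set; the Jahn–Teller theorem predicts a tetragonal distortion (typically axial elongation) to lift the degeneracy.

[CrBr6]^4-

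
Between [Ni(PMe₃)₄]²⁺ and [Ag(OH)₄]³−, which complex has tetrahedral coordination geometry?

[Ag(OH)₄]³−

For [Ni(PMe₃)₄]²⁺: Trimethylphosphine is neutral; balancing the +2 overall charge requires Ni(II). Group 10 minus oxidation state 2 gives a d⁸ configuration. Trimethylphosphine is a strong-field ligand (high in the spectrochemical series). A 3d d⁸ ion with strong-field ligands gains enough CFSE to favour square planar over tetrahedral. → square planar.
For [Ag(OH)₄]³−: Each hydroxide is −1; balancing the −3 overall charge requires Ag(I). Ag sits in group 11, so the d-electron count is 11 − 1 = 10. A d¹⁰ ion has no crystal-field stabilisation preference between square planar and tetrahedral, so four ligands adopt the sterically favoured tetrahedral geometry. → tetrahedral.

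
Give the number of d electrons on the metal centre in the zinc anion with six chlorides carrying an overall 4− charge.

Ligand charges: each chloride is −1. With an overall charge of −4 the zinc centre must be in the +2 oxidation state.
Group 12 minus oxidation state 2 gives a d¹⁰ configuration.

d10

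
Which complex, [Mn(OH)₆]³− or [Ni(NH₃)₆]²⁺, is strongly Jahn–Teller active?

[Mn(OH)₆]³−: Summing ligand charges against the −3 overall charge gives an oxidation state of +3 for manganese. Manganese is a group-7 element; Mn(III) is therefore d⁴. Hydroxide is a weak-field ligand for a first-row metal, so the complex is high-spin. The t₂g³e_g¹ (high-spin) configuration has an unevenly filled e_g set; the Jahn–Teller theorem predicts a tetragonal distortion (typically axial elongation) to lift the degeneracy.
[Ni(NH₃)₆]²⁺: Ammonia is neutral; balancing the +2 overall charge requires Ni(II). Group 10 minus oxidation state 2 gives a d⁸ configuration. The d⁸ configuration leaves the e_g set evenly filled (or empty) — no strong Jahn–Teller driving force.

[Mn(OH)₆]³−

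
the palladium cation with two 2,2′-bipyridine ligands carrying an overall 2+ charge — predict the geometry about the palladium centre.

square planar

2,2′-bipyridine is neutral; balancing the +2 overall charge requires Pd(II).
Palladium is a group-10 element; Pd(II) is therefore d⁸.
Counting donor atoms: 2×2,2′-bipyridine (bidentate) → 4 donors. Coordination number = 4.
A 4d d⁸ ion has a large crystal-field splitting; square planar leaves the high-energy d_{x²−y²} orbital empty and maximises CFSE.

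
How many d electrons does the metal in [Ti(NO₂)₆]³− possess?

d1

Each nitro (N-bound nitrite) is −1; balancing the −3 overall charge requires Ti(III).
Group 4 minus oxidation state 3 gives a d¹ configuration.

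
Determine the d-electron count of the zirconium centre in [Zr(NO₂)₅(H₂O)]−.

Ligand charges: each nitro (N-bound nitrite) is −1; water is neutral. With an overall charge of −1 the zirconium centre must be in the +4 oxidation state.
Zr sits in group 4, so the d-electron count is 4 − 4 = 0.

d⁰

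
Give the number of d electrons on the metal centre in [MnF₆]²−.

Each fluoride is −1; balancing the −2 overall charge requires Mn(IV).
Mn sits in group 7, so the d-electron count is 7 − 4 = 3.

d3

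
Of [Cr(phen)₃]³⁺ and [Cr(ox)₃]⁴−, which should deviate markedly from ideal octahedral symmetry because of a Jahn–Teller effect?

[Cr(ox)₃]⁴−

[Cr(phen)₃]³⁺: Ligand charges: 1,10-phenanthroline is neutral. With an overall charge of +3 the chromium centre must be in the +3 oxidation state. Chromium is a group-6 element; Cr(III) is therefore d³. The d³ configuration leaves the e_g set evenly filled (or empty) — no strong Jahn–Teller driving force.
[Cr(ox)₃]⁴−: Ligand charges: each oxalate is −2. With an overall charge of −4 the chromium centre must be in the +2 oxidation state. Group 6 minus oxidation state 2 gives a d⁴ configuration. Oxalate is a weak-field ligand for a first-row metal, so the complex is high-spin. The t₂g³e_g¹ (high-spin) configuration has an unevenly filled e_g set; the Jahn–Teller theorem predicts a tetragonal distortion (typically axial elongation) to lift the degeneracy.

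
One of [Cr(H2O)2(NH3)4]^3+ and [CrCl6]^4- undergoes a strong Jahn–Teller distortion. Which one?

[CrCl6]^4-

[Cr(H2O)2(NH3)4]^3+: Water is neutral; ammonia is neutral; balancing the +3 overall charge requires Cr(III). Chromium is a group-6 element; Cr(III) is therefore d³. The d³ configuration leaves the e_g set evenly filled (or empty) — no strong Jahn–Teller driving force.
[CrCl6]^4-: Ligand charges: each chloride is −1. With an overall charge of −4 the chromium centre must be in the +2 oxidation state. Cr sits in group 6, so the d-electron count is 6 − 2 = 4. Chloride is a weak-field ligand for a first-row metal, so the complex is high-spin. The t₂g³e_g¹ (high-spin) configuration has an unevenly filled e_g set; the Jahn–Teller theorem predicts a tetragonal distortion (typically axial elongation) to lift the degeneracy.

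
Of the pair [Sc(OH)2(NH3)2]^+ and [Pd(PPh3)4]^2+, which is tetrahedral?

For [Sc(OH)2(NH3)2]^+: Each hydroxide is −1; ammonia is neutral; balancing the +1 overall charge requires Sc(III). Sc sits in group 3, so the d-electron count is 3 − 3 = 0. A d⁰ ion has no crystal-field stabilisation preference between square planar and tetrahedral, so four ligands adopt the sterically favoured tetrahedral geometry. → tetrahedral.
For [Pd(PPh3)4]^2+: Triphenylphosphine is neutral; balancing the +2 overall charge requires Pd(II). Palladium is a group-10 element; Pd(II) is therefore d⁸. A 4d d⁸ ion has a large crystal-field splitting; square planar leaves the high-energy d_{x²−y²} orbital empty and maximises CFSE. → square planar.

[Sc(OH)2(NH3)2]^+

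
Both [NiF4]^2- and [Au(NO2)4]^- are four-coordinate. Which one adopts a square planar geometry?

[Au(NO2)4]^-

For [NiF4]^2-: Summing ligand charges against the −2 overall charge gives an oxidation state of +2 for nickel. Group 10 minus oxidation state 2 gives a d⁸ configuration. Fluoride is a weak-field ligand. With weak-field ligands the CFSE gain from square planar is small, so a 3d d⁸ ion takes the sterically preferred tetrahedral geometry. → tetrahedral.
For [Au(NO2)4]^-: Ligand charges: each nitro (N-bound nitrite) is −1. With an overall charge of −1 the gold centre must be in the +3 oxidation state. Au sits in group 11, so the d-electron count is 11 − 3 = 8. A 5d d⁸ ion has a large crystal-field splitting; square planar leaves the high-energy d_{x²−y²} orbital empty and maximises CFSE. → square planar.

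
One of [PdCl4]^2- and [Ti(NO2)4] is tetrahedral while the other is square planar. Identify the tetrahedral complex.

For [PdCl4]^2-: Ligand charges: each chloride is −1. With an overall charge of −2 the palladium centre must be in the +2 oxidation state. Group 10 minus oxidation state 2 gives a d⁸ configuration. A 4d d⁸ ion has a large crystal-field splitting; square planar leaves the high-energy d_{x²−y²} orbital empty and maximises CFSE. → square planar.
For [Ti(NO2)4]: Ligand charges: each nitro (N-bound nitrite) is −1. With an overall charge of 0 the titanium centre must be in the +4 oxidation state. Ti sits in group 4, so the d-electron count is 4 − 4 = 0. A d⁰ ion has no crystal-field stabilisation preference between square planar and tetrahedral, so four ligands adopt the sterically favoured tetrahedral geometry. → tetrahedral.

[Ti(NO2)4]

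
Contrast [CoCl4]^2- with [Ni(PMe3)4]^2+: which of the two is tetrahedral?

For [CoCl4]^2-: Each chloride is −1; balancing the −2 overall charge requires Co(II). Co sits in group 9, so the d-electron count is 9 − 2 = 7. For a high-spin 3d d⁷ ion with weak-field ligands the small Δₜ gives little square-planar CFSE advantage, so four ligands adopt the sterically favoured tetrahedral geometry. → tetrahedral.
For [Ni(PMe3)4]^2+: Ligand charges: trimethylphosphine is neutral. With an overall charge of +2 the nickel centre must be in the +2 oxidation state. Ni sits in group 10, so the d-electron count is 10 − 2 = 8. Trimethylphosphine is a strong-field ligand (high in the spectrochemical series). A 3d d⁸ ion with strong-field ligands gains enough CFSE to favour square planar over tetrahedral. → square planar.

[CoCl4]^2-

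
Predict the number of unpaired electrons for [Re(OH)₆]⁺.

0

Ligand charges: each hydroxide is −1. With an overall charge of +1 the rhenium centre must be in the +7 oxidation state.
Rhenium is a group-7 element; Re(VII) is therefore d⁰.
In an octahedral field the d⁰ configuration is t₂g⁰e_g⁰, giving 0 unpaired electrons.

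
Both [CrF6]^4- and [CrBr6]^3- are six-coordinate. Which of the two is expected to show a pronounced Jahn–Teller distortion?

[CrF6]^4-: Summing ligand charges against the −4 overall charge gives an oxidation state of +2 for chromium. Cr sits in group 6, so the d-electron count is 6 − 2 = 4. Fluoride is a weak-field ligand for a first-row metal, so the complex is high-spin. The t₂g³e_g¹ (high-spin) configuration has an unevenly filled e_g set; the Jahn–Teller theorem predicts a tetragonal distortion (typically axial elongation) to lift the degeneracy.
[CrBr6]^3-: Summing ligand charges against the −3 overall charge gives an oxidation state of +3 for chromium. Cr sits in group 6, so the d-electron count is 6 − 3 = 3. The d³ configuration leaves the e_g set evenly filled (or empty) — no strong Jahn–Teller driving force.

[CrF6]^4-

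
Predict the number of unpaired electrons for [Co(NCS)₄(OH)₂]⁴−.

Ligand charges: each isothiocyanate is −1; each hydroxide is −1. With an overall charge of −4 the cobalt centre must be in the +2 oxidation state.
Co sits in group 9, so the d-electron count is 9 − 2 = 7.
The spin state decides the count: Hydroxide and isothiocyanate are weak-field ligands for a first-row metal, so the complex is high-spin.
An octahedral high-spin d⁷ ion is t₂g⁵e_g², giving 3 unpaired electrons.

3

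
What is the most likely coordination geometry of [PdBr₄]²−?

Ligand charges: each bromide is −1. With an overall charge of −2 the palladium centre must be in the +2 oxidation state.
Group 10 minus oxidation state 2 gives a d⁸ configuration.
With 4 monodentate ligands the coordination number is 4.
A 4d d⁸ ion has a large crystal-field splitting; square planar leaves the high-energy d_{x²−y²} orbital empty and maximises CFSE.

square planar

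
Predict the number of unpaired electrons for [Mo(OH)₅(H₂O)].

Summing ligand charges against the 0 overall charge gives an oxidation state of +5 for molybdenum.
Molybdenum is a group-6 element; Mo(V) is therefore d¹.
In an octahedral field the d¹ configuration is t₂g¹e_g⁰ (only one arrangement possible), giving 1 unpaired electron.

1 unpaired electron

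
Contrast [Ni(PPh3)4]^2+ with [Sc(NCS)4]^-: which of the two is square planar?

[Ni(PPh3)4]^2+

For [Ni(PPh3)4]^2+: Ligand charges: triphenylphosphine is neutral. With an overall charge of +2 the nickel centre must be in the +2 oxidation state. Ni sits in group 10, so the d-electron count is 10 − 2 = 8. Triphenylphosphine is a strong-field ligand (high in the spectrochemical series). A 3d d⁸ ion with strong-field ligands gains enough CFSE to favour square planar over tetrahedral. → square planar.
For [Sc(NCS)4]^-: Summing ligand charges against the −1 overall charge gives an oxidation state of +3 for scandium. Sc sits in group 3, so the d-electron count is 3 − 3 = 0. A d⁰ ion has no crystal-field stabilisation preference between square planar and tetrahedral, so four ligands adopt the sterically favoured tetrahedral geometry. → tetrahedral.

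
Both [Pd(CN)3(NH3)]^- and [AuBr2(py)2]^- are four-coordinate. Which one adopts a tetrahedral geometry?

[AuBr2(py)2]^-

For [Pd(CN)3(NH3)]^-: Summing ligand charges against the −1 overall charge gives an oxidation state of +2 for palladium. Palladium is a group-10 element; Pd(II) is therefore d⁸. A 4d d⁸ ion has a large crystal-field splitting; square planar leaves the high-energy d_{x²−y²} orbital empty and maximises CFSE. → square planar.
For [AuBr2(py)2]^-: Ligand charges: each bromide is −1; pyridine is neutral. With an overall charge of −1 the gold centre must be in the +1 oxidation state. Group 11 minus oxidation state 1 gives a d¹⁰ configuration. A d¹⁰ ion has no crystal-field stabilisation preference between square planar and tetrahedral, so four ligands adopt the sterically favoured tetrahedral geometry. → tetrahedral.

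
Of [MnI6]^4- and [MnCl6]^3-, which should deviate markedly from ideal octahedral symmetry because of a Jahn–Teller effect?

[MnCl6]^3-

[MnI6]^4-: Summing ligand charges against the −4 overall charge gives an oxidation state of +2 for manganese. Manganese is a group-7 element; Mn(II) is therefore d⁵. Iodide is a weak-field ligand for a first-row metal, so the complex is high-spin. The d⁵ configuration leaves the e_g set evenly filled (or empty) — no strong Jahn–Teller driving force.
[MnCl6]^3-: Ligand charges: each chloride is −1. With an overall charge of −3 the manganese centre must be in the +3 oxidation state. Group 7 minus oxidation state 3 gives a d⁴ configuration. Chloride is a weak-field ligand for a first-row metal, so the complex is high-spin. The t₂g³e_g¹ (high-spin) configuration has an unevenly filled e_g set; the Jahn–Teller theorem predicts a tetragonal distortion (typically axial elongation) to lift the degeneracy.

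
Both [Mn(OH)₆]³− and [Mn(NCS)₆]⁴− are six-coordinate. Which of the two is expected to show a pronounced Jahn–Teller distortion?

[Mn(OH)₆]³−

[Mn(OH)₆]³−: Each hydroxide is −1; balancing the −3 overall charge requires Mn(III). Mn sits in group 7, so the d-electron count is 7 − 3 = 4. Hydroxide is a weak-field ligand for a first-row metal, so the complex is high-spin. The t₂g³e_g¹ (high-spin) configuration has an unevenly filled e_g set; the Jahn–Teller theorem predicts a tetragonal distortion (typically axial elongation) to lift the degeneracy.
[Mn(NCS)₆]⁴−: Ligand charges: each isothiocyanate is −1. With an overall charge of −4 the manganese centre must be in the +2 oxidation state. Manganese is a group-7 element; Mn(II) is therefore d⁵. Isothiocyanate is a weak-field ligand for a first-row metal, so the complex is high-spin. The d⁵ configuration leaves the e_g set evenly filled (or empty) — no strong Jahn–Teller driving force.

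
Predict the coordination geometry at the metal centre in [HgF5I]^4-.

octahedral

Summing ligand charges against the −4 overall charge gives an oxidation state of +2 for mercury.
Hg sits in group 12, so the d-electron count is 12 − 2 = 10.
With 6 monodentate ligands the coordination number is 6.
Six donors around a single metal centre give an octahedral coordination sphere.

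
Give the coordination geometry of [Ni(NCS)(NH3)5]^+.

Each isothiocyanate is −1; ammonia is neutral; balancing the +1 overall charge requires Ni(II).
Group 10 minus oxidation state 2 gives a d⁸ configuration.
Coordination number: 6.
Six donors around a single metal centre give an octahedral coordination sphere.

octahedral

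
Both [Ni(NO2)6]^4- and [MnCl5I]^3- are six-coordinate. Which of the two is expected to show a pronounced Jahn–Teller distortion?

[Ni(NO2)6]^4-: Ligand charges: each nitro (N-bound nitrite) is −1. With an overall charge of −4 the nickel centre must be in the +2 oxidation state. Group 10 minus oxidation state 2 gives a d⁸ configuration. The d⁸ configuration leaves the e_g set evenly filled (or empty) — no strong Jahn–Teller driving force.
[MnCl5I]^3-: Each chloride is −1; each iodide is −1; balancing the −3 overall charge requires Mn(III). Manganese is a group-7 element; Mn(III) is therefore d⁴. Chloride and iodide are weak-field ligands for a first-row metal, so the complex is high-spin. The t₂g³e_g¹ (high-spin) configuration has an unevenly filled e_g set; the Jahn–Teller theorem predicts a tetragonal distortion (typically axial elongation) to lift the degeneracy.

[MnCl5I]^3-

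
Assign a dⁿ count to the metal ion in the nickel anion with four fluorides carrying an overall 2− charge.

Summing ligand charges against the −2 overall charge gives an oxidation state of +2 for nickel.
Nickel is a group-10 element; Ni(II) is therefore d⁸.

d8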